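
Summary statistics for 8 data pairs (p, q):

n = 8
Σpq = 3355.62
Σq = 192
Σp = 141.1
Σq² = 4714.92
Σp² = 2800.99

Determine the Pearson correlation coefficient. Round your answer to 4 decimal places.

-0.1684

r = (nΣpq − ΣpΣq) / √[(nΣp² − (Σp)²)(nΣq² − (Σq)²)]
Numerator: 8×3355.62 − 141.1×192 = -246.24
Denominator: √[(22407.92 − 19909.21)(37719.36 − 36864)] = √[2498.71 × 855.36] = 1461.9496
r = -246.24 / 1461.9496 ≈ -0.1684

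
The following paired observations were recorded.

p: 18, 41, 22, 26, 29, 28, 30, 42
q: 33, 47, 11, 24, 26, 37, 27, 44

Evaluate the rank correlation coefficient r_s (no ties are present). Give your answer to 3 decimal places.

0.619

Rank p: 1, 7, 2, 3, 5, 4, 6, 8
Rank q: 5, 8, 1, 2, 3, 6, 4, 7
d = rank(p) − rank(q): -4, -1, 1, 1, 2, -2, 2, 1; Σd² = 32
ρ = 1 − 6Σd² / [n(n²−1)] = 1 − 6×32 / (8×63) = 1 − 192/504 ≈ 0.619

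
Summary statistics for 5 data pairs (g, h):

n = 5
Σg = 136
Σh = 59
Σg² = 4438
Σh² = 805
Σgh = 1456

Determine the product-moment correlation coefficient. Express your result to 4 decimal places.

r = (nΣgh − ΣgΣh) / √[(nΣg² − (Σg)²)(nΣh² − (Σh)²)]
Numerator: 5×1456 − 136×59 = -744
Denominator: √[(22190 − 18496)(4025 − 3481)] = √[3694 × 544] = 1417.5810
r = -744 / 1417.5810 ≈ -0.5248

-0.5248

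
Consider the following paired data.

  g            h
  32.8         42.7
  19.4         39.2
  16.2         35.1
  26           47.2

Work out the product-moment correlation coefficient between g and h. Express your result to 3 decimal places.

0.719

n = 4, Σg = 94.4, Σh = 164.2, Σg² = 2390.64, Σh² = 6819.78, Σgh = 3956.86
nΣgh − ΣgΣh = 15827.44 − 15500.48 = 326.96
nΣg² − (Σg)² = 9562.56 − 8911.36 = 651.2; nΣh² − (Σh)² = 27279.12 − 26961.64 = 317.48
r = 326.96 / √(651.2 × 317.48) = 326.96 / 454.6900 ≈ 0.719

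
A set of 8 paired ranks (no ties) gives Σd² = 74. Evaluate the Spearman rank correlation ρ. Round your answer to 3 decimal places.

0.119

ρ = 1 − 6Σd² / [n(n²−1)] = 1 − 6×74 / (8×63)
  = 1 − 444/504 = 1 − 0.8810 ≈ 0.119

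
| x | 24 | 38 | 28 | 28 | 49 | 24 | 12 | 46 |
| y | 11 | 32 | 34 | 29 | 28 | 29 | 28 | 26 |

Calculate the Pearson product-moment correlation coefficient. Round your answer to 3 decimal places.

n = 8, Σx = 249, Σy = 217, Σx² = 8825, Σy² = 6227, Σxy = 6844
nΣxy − ΣxΣy = 54752 − 54033 = 719
nΣx² − (Σx)² = 70600 − 62001 = 8599; nΣy² − (Σy)² = 49816 − 47089 = 2727
r = 719 / √(8599 × 2727) = 719 / 4842.4656 ≈ 0.148

0.148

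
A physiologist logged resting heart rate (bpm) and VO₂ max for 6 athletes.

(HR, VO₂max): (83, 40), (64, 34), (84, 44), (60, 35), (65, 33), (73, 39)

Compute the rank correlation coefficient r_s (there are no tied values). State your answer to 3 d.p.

Rank HR: 5, 2, 6, 1, 3, 4
Rank VO₂max: 5, 2, 6, 3, 1, 4
d = rank(HR) − rank(VO₂max): 0, 0, 0, -2, 2, 0; Σd² = 8
ρ = 1 − 6Σd² / [n(n²−1)] = 1 − 6×8 / (6×35) = 1 − 48/210 ≈ 0.771

0.771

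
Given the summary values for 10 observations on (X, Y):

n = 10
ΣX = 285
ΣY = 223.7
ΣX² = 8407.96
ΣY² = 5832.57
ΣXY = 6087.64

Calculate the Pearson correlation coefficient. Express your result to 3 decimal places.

-0.592

r = (nΣXY − ΣXΣY) / √[(nΣX² − (ΣX)²)(nΣY² − (ΣY)²)]
Numerator: 10×6087.64 − 285×223.7 = -2878.1
Denominator: √[(84079.6 − 81225)(58325.7 − 50041.69)] = √[2854.6 × 8284.01] = 4862.8731
r = -2878.1 / 4862.8731 ≈ -0.592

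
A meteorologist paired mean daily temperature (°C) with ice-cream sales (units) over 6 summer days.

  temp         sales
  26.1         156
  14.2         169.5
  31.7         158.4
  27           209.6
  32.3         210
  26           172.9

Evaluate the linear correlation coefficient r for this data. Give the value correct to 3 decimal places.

n = 6, Σx = 157.3, Σy = 1076.4, Σx² = 4336.03, Σy² = 196083.38, Σxy = 28437.38
nΣxy − ΣxΣy = 170624.28 − 169317.72 = 1306.56
nΣx² − (Σx)² = 26016.18 − 24743.29 = 1272.89; nΣy² − (Σy)² = 1176500.28 − 1158636.96 = 17863.32
r = 1306.56 / √(1272.89 × 17863.32) = 1306.56 / 4768.4422 ≈ 0.274

0.274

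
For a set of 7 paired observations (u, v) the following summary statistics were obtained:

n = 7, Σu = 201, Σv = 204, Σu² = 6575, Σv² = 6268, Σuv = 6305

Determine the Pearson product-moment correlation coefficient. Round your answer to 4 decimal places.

r = (nΣuv − ΣuΣv) / √[(nΣu² − (Σu)²)(nΣv² − (Σv)²)]
Numerator: 7×6305 − 201×204 = 3131
Denominator: √[(46025 − 40401)(43876 − 41616)] = √[5624 × 2260] = 3565.1424
r = 3131 / 3565.1424 ≈ 0.8782

0.8782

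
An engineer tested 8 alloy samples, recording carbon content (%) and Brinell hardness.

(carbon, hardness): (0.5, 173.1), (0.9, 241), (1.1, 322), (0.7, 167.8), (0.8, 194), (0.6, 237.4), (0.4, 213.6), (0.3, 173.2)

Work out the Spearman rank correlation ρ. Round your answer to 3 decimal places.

Rank carbon: 3, 7, 8, 5, 6, 4, 2, 1
Rank hardness: 2, 7, 8, 1, 4, 6, 5, 3
d = rank(carbon) − rank(hardness): 1, 0, 0, 4, 2, -2, -3, -2; Σd² = 38
ρ = 1 − 6Σd² / [n(n²−1)] = 1 − 6×38 / (8×63) = 1 − 228/504 ≈ 0.548

0.548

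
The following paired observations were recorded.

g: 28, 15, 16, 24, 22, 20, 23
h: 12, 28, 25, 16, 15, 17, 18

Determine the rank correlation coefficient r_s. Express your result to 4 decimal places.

Rank g: 7, 1, 2, 6, 4, 3, 5
Rank h: 1, 7, 6, 3, 2, 4, 5
d = rank(g) − rank(h): 6, -6, -4, 3, 2, -1, 0; Σd² = 102
ρ = 1 − 6Σd² / [n(n²−1)] = 1 − 6×102 / (7×48) = 1 − 612/336 ≈ -0.8214

-0.8214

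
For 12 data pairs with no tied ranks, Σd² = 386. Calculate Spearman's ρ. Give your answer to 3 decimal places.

-0.350

ρ = 1 − 6Σd² / [n(n²−1)] = 1 − 6×386 / (12×143)
  = 1 − 2316/1716 = 1 − 1.3497 ≈ -0.350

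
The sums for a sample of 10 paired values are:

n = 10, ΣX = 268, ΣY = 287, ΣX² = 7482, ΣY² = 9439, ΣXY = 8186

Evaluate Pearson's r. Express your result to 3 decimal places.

0.824

r = (nΣXY − ΣXΣY) / √[(nΣX² − (ΣX)²)(nΣY² − (ΣY)²)]
Numerator: 10×8186 − 268×287 = 4944
Denominator: √[(74820 − 71824)(94390 − 82369)] = √[2996 × 12021] = 6001.2429
r = 4944 / 6001.2429 ≈ 0.824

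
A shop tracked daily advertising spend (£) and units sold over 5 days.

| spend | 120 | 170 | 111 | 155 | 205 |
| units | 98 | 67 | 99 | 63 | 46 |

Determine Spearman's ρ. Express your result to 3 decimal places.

-0.900

Rank spend: 2, 4, 1, 3, 5
Rank units: 4, 3, 5, 2, 1
d = rank(spend) − rank(units): -2, 1, -4, 1, 4; Σd² = 38
ρ = 1 − 6Σd² / [n(n²−1)] = 1 − 6×38 / (5×24) = 1 − 228/120 ≈ -0.900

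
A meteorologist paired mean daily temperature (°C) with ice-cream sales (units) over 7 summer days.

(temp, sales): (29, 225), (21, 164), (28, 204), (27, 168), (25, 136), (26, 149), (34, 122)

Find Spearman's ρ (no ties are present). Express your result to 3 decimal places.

0.143

Rank temp: 6, 1, 5, 4, 2, 3, 7
Rank sales: 7, 4, 6, 5, 2, 3, 1
d = rank(temp) − rank(sales): -1, -3, -1, -1, 0, 0, 6; Σd² = 48
ρ = 1 − 6Σd² / [n(n²−1)] = 1 − 6×48 / (7×48) = 1 − 288/336 ≈ 0.143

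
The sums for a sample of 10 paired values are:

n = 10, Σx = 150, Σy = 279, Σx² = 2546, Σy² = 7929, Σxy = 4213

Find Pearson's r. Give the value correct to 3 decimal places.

r = (nΣxy − ΣxΣy) / √[(nΣx² − (Σx)²)(nΣy² − (Σy)²)]
Numerator: 10×4213 − 150×279 = 280
Denominator: √[(25460 − 22500)(79290 − 77841)] = √[2960 × 1449] = 2070.9998
r = 280 / 2070.9998 ≈ 0.135

0.135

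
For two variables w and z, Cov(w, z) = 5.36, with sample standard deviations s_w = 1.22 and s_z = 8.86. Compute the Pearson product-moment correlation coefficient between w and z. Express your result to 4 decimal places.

r = Cov(w,z) / (s_w · s_z) = 5.36 / (1.22 × 8.86)
  = 5.36 / 10.8092 ≈ 0.4959

0.4959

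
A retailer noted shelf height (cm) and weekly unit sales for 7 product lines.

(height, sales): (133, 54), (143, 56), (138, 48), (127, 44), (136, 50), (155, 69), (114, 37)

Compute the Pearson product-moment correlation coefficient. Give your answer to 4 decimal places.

n = 7, Σx = 946, Σy = 358, Σx² = 128828, Σy² = 18922, Σxy = 49115
nΣxy − ΣxΣy = 343805 − 338668 = 5137
nΣx² − (Σx)² = 901796 − 894916 = 6880; nΣy² − (Σy)² = 132454 − 128164 = 4290
r = 5137 / √(6880 × 4290) = 5137 / 5432.7893 ≈ 0.9456

0.9456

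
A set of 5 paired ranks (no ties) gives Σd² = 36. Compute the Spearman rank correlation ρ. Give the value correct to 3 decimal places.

ρ = 1 − 6Σd² / [n(n²−1)] = 1 − 6×36 / (5×24)
  = 1 − 216/120 = 1 − 1.8000 ≈ -0.800

-0.800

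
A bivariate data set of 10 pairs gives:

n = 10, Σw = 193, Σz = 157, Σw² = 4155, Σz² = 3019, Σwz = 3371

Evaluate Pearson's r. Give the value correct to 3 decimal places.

0.698

r = (nΣwz − ΣwΣz) / √[(nΣw² − (Σw)²)(nΣz² − (Σz)²)]
Numerator: 10×3371 − 193×157 = 3409
Denominator: √[(41550 − 37249)(30190 − 24649)] = √[4301 × 5541] = 4881.7867
r = 3409 / 4881.7867 ≈ 0.698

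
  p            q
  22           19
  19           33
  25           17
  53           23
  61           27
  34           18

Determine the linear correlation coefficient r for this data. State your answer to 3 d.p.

n = 6, Σp = 214, Σq = 137, Σp² = 9156, Σq² = 3321, Σpq = 4948
nΣpq − ΣpΣq = 29688 − 29318 = 370
nΣp² − (Σp)² = 54936 − 45796 = 9140; nΣq² − (Σq)² = 19926 − 18769 = 1157
r = 370 / √(9140 × 1157) = 370 / 3251.9194 ≈ 0.114

0.114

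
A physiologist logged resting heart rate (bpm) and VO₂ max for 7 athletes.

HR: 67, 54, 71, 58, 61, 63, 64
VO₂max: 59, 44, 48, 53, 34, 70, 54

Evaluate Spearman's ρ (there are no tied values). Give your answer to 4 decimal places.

0.3929

Rank HR: 6, 1, 7, 2, 3, 4, 5
Rank VO₂max: 6, 2, 3, 4, 1, 7, 5
d = rank(HR) − rank(VO₂max): 0, -1, 4, -2, 2, -3, 0; Σd² = 34
ρ = 1 − 6Σd² / [n(n²−1)] = 1 − 6×34 / (7×48) = 1 − 204/336 ≈ 0.3929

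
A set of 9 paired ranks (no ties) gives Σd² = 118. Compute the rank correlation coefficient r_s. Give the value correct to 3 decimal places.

0.017

ρ = 1 − 6Σd² / [n(n²−1)] = 1 − 6×118 / (9×80)
  = 1 − 708/720 = 1 − 0.9833 ≈ 0.017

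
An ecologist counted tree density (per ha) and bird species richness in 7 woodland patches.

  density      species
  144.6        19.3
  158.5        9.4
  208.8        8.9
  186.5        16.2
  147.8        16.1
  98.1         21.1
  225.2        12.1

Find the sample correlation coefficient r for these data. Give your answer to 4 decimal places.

n = 7, Σx = 1169.5, Σy = 103.1, Σx² = 206594.59, Σy² = 1653.33, Σxy = 16334.71
nΣxy − ΣxΣy = 114342.97 − 120575.45 = -6232.48
nΣx² − (Σx)² = 1446162.13 − 1367730.25 = 78431.88; nΣy² − (Σy)² = 11573.31 − 10629.61 = 943.7
r = -6232.48 / √(78431.88 × 943.7) = -6232.48 / 8603.2648 ≈ -0.7244

-0.7244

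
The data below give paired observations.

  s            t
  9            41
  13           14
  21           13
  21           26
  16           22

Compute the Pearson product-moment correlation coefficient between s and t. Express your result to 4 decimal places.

-0.5683

n = 5, Σs = 80, Σt = 116, Σs² = 1388, Σt² = 3206, Σst = 1722
nΣst − ΣsΣt = 8610 − 9280 = -670
nΣs² − (Σs)² = 6940 − 6400 = 540; nΣt² − (Σt)² = 16030 − 13456 = 2574
r = -670 / √(540 × 2574) = -670 / 1178.9656 ≈ -0.5683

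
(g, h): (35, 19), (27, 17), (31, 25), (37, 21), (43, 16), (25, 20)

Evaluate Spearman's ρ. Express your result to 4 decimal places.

-0.2571

Rank g: 4, 2, 3, 5, 6, 1
Rank h: 3, 2, 6, 5, 1, 4
d = rank(g) − rank(h): 1, 0, -3, 0, 5, -3; Σd² = 44
ρ = 1 − 6Σd² / [n(n²−1)] = 1 − 6×44 / (6×35) = 1 − 264/210 ≈ -0.2571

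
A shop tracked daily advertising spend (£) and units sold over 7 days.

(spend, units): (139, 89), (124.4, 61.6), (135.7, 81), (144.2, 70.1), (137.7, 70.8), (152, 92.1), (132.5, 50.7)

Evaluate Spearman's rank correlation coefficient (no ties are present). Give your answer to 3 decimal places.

0.714

Rank spend: 5, 1, 3, 6, 4, 7, 2
Rank units: 6, 2, 5, 3, 4, 7, 1
d = rank(spend) − rank(units): -1, -1, -2, 3, 0, 0, 1; Σd² = 16
ρ = 1 − 6Σd² / [n(n²−1)] = 1 − 6×16 / (7×48) = 1 − 96/336 ≈ 0.714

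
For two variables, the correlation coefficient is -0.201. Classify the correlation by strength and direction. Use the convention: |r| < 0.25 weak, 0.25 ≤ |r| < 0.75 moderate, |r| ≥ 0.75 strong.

weak negative

r = -0.201 < 0 so the relationship is negative.
|r| = 0.201, which falls in the weak range.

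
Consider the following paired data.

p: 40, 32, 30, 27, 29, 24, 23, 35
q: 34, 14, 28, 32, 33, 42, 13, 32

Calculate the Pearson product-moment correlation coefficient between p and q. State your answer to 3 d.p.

n = 8, Σp = 240, Σq = 228, Σp² = 7424, Σq² = 7206, Σpq = 6896
nΣpq − ΣpΣq = 55168 − 54720 = 448
nΣp² − (Σp)² = 59392 − 57600 = 1792; nΣq² − (Σq)² = 57648 − 51984 = 5664
r = 448 / √(1792 × 5664) = 448 / 3185.8889 ≈ 0.141

0.141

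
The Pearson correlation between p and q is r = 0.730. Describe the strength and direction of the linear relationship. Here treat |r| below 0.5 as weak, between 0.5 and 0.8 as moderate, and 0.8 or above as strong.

moderate positive

r = 0.730 > 0 so the relationship is positive.
|r| = 0.730, which falls in the moderate range.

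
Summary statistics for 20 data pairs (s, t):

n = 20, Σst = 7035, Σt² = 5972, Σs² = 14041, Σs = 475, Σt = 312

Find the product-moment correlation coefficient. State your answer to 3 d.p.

-0.215

r = (nΣst − ΣsΣt) / √[(nΣs² − (Σs)²)(nΣt² − (Σt)²)]
Numerator: 20×7035 − 475×312 = -7500
Denominator: √[(280820 − 225625)(119440 − 97344)] = √[55195 × 22096] = 34922.6104
r = -7500 / 34922.6104 ≈ -0.215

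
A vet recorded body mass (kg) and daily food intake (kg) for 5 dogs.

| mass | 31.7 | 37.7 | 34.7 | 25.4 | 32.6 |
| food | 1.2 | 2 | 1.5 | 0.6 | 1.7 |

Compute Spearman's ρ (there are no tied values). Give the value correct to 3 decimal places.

0.900

Rank mass: 2, 5, 4, 1, 3
Rank food: 2, 5, 3, 1, 4
d = rank(mass) − rank(food): 0, 0, 1, 0, -1; Σd² = 2
ρ = 1 − 6Σd² / [n(n²−1)] = 1 − 6×2 / (5×24) = 1 − 12/120 ≈ 0.900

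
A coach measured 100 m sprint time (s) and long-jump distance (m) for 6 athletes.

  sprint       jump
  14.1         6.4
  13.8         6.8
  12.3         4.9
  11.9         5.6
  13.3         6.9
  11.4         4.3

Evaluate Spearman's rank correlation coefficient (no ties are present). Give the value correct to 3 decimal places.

Rank sprint: 6, 5, 3, 2, 4, 1
Rank jump: 4, 5, 2, 3, 6, 1
d = rank(sprint) − rank(jump): 2, 0, 1, -1, -2, 0; Σd² = 10
ρ = 1 − 6Σd² / [n(n²−1)] = 1 − 6×10 / (6×35) = 1 − 60/210 ≈ 0.714

0.714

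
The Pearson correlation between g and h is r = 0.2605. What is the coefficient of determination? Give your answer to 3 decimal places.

r² = (0.2605)² = 0.068

0.068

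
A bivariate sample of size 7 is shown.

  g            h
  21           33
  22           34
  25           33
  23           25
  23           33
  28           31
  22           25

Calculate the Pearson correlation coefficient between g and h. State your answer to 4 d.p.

0.0771

n = 7, Σg = 164, Σh = 214, Σg² = 3876, Σh² = 6634, Σgh = 5018
nΣgh − ΣgΣh = 35126 − 35096 = 30
nΣg² − (Σg)² = 27132 − 26896 = 236; nΣh² − (Σh)² = 46438 − 45796 = 642
r = 30 / √(236 × 642) = 30 / 389.2454 ≈ 0.0771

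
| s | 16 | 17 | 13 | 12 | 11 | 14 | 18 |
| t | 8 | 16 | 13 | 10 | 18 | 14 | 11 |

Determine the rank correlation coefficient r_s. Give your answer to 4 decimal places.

Rank s: 5, 6, 3, 2, 1, 4, 7
Rank t: 1, 6, 4, 2, 7, 5, 3
d = rank(s) − rank(t): 4, 0, -1, 0, -6, -1, 4; Σd² = 70
ρ = 1 − 6Σd² / [n(n²−1)] = 1 − 6×70 / (7×48) = 1 − 420/336 ≈ -0.2500

-0.2500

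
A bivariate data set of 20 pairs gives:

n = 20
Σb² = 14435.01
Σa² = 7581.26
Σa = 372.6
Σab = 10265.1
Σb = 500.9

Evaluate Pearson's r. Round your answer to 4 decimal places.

r = (nΣab − ΣaΣb) / √[(nΣa² − (Σa)²)(nΣb² − (Σb)²)]
Numerator: 20×10265.1 − 372.6×500.9 = 18666.66
Denominator: √[(151625.2 − 138830.76)(288700.2 − 250900.81)] = √[12794.44 × 37799.39] = 21991.4080
r = 18666.66 / 21991.4080 ≈ 0.8488

0.8488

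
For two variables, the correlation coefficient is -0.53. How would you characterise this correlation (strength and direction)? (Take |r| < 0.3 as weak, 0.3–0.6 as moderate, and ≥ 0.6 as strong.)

moderate negative

r = -0.53 < 0 so the relationship is negative.
|r| = 0.53, which falls in the moderate range.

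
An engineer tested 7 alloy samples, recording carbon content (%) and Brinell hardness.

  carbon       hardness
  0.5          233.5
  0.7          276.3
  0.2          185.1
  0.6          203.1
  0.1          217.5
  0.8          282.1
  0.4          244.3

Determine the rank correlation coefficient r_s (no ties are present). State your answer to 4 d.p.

0.6786

Rank carbon: 4, 6, 2, 5, 1, 7, 3
Rank hardness: 4, 6, 1, 2, 3, 7, 5
d = rank(carbon) − rank(hardness): 0, 0, 1, 3, -2, 0, -2; Σd² = 18
ρ = 1 − 6Σd² / [n(n²−1)] = 1 − 6×18 / (7×48) = 1 − 108/336 ≈ 0.6786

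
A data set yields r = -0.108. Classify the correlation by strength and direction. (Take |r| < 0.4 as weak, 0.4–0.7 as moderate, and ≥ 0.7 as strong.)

weak negative

r = -0.108 < 0 so the relationship is negative.
|r| = 0.108, which falls in the weak range.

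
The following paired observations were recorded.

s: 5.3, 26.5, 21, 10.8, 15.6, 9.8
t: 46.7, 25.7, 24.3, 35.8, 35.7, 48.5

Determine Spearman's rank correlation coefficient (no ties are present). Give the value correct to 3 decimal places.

Rank s: 1, 6, 5, 3, 4, 2
Rank t: 5, 2, 1, 4, 3, 6
d = rank(s) − rank(t): -4, 4, 4, -1, 1, -4; Σd² = 66
ρ = 1 − 6Σd² / [n(n²−1)] = 1 − 6×66 / (6×35) = 1 − 396/210 ≈ -0.886

-0.886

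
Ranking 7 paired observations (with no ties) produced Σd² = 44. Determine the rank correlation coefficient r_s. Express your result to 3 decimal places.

0.214

ρ = 1 − 6Σd² / [n(n²−1)] = 1 − 6×44 / (7×48)
  = 1 − 264/336 = 1 − 0.7857 ≈ 0.214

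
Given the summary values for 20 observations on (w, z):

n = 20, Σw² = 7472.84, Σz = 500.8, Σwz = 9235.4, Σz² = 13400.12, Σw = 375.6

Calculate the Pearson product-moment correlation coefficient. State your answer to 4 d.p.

-0.2825

r = (nΣwz − ΣwΣz) / √[(nΣw² − (Σw)²)(nΣz² − (Σz)²)]
Numerator: 20×9235.4 − 375.6×500.8 = -3392.48
Denominator: √[(149456.8 − 141075.36)(268002.4 − 250800.64)] = √[8381.44 × 17201.76] = 12007.3111
r = -3392.48 / 12007.3111 ≈ -0.2825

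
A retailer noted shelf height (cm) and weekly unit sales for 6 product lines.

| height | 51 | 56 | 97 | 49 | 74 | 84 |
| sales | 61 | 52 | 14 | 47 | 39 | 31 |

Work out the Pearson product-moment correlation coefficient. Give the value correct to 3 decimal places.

n = 6, Σx = 411, Σy = 244, Σx² = 30079, Σy² = 11312, Σxy = 15174
nΣxy − ΣxΣy = 91044 − 100284 = -9240
nΣx² − (Σx)² = 180474 − 168921 = 11553; nΣy² − (Σy)² = 67872 − 59536 = 8336
r = -9240 / √(11553 × 8336) = -9240 / 9813.5523 ≈ -0.942

-0.942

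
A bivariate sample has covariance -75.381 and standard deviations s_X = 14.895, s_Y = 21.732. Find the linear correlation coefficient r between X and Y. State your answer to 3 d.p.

r = Cov(X,Y) / (s_X · s_Y) = -75.381 / (14.895 × 21.732)
  = -75.381 / 323.6981 ≈ -0.233

-0.233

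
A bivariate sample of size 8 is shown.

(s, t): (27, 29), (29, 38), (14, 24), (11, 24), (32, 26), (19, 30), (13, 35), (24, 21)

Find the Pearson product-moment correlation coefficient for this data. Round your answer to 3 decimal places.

n = 8, Σs = 169, Σt = 227, Σs² = 4017, Σt² = 6679, Σst = 4846
nΣst − ΣsΣt = 38768 − 38363 = 405
nΣs² − (Σs)² = 32136 − 28561 = 3575; nΣt² − (Σt)² = 53432 − 51529 = 1903
r = 405 / √(3575 × 1903) = 405 / 2608.2993 ≈ 0.155

0.155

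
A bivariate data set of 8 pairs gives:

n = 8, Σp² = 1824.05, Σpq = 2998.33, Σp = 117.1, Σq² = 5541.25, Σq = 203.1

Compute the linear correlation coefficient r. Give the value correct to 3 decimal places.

0.124

r = (nΣpq − ΣpΣq) / √[(nΣp² − (Σp)²)(nΣq² − (Σq)²)]
Numerator: 8×2998.33 − 117.1×203.1 = 203.63
Denominator: √[(14592.4 − 13712.41)(44330 − 41249.61)] = √[879.99 × 3080.39] = 1646.4241
r = 203.63 / 1646.4241 ≈ 0.124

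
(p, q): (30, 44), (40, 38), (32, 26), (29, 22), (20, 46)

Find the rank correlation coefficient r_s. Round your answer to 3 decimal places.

Rank p: 3, 5, 4, 2, 1
Rank q: 4, 3, 2, 1, 5
d = rank(p) − rank(q): -1, 2, 2, 1, -4; Σd² = 26
ρ = 1 − 6Σd² / [n(n²−1)] = 1 − 6×26 / (5×24) = 1 − 156/120 ≈ -0.300

-0.300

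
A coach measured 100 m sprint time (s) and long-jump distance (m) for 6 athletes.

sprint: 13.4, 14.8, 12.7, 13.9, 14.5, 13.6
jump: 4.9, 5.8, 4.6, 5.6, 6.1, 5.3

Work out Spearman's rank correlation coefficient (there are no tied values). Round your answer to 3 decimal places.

Rank sprint: 2, 6, 1, 4, 5, 3
Rank jump: 2, 5, 1, 4, 6, 3
d = rank(sprint) − rank(jump): 0, 1, 0, 0, -1, 0; Σd² = 2
ρ = 1 − 6Σd² / [n(n²−1)] = 1 − 6×2 / (6×35) = 1 − 12/210 ≈ 0.943

0.943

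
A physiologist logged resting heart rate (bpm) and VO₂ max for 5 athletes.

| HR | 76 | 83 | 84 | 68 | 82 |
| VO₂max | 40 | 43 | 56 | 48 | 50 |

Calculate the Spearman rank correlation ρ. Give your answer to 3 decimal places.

0.500

Rank HR: 2, 4, 5, 1, 3
Rank VO₂max: 1, 2, 5, 3, 4
d = rank(HR) − rank(VO₂max): 1, 2, 0, -2, -1; Σd² = 10
ρ = 1 − 6Σd² / [n(n²−1)] = 1 − 6×10 / (5×24) = 1 − 60/120 ≈ 0.500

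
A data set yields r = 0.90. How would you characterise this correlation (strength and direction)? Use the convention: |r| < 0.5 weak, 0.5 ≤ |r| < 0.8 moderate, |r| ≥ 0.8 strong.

strong positive

r = 0.90 > 0 so the relationship is positive.
|r| = 0.90, which falls in the strong range.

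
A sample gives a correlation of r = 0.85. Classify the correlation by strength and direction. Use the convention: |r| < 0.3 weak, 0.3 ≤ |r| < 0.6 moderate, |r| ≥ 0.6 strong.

r = 0.85 > 0 so the relationship is positive.
|r| = 0.85, which falls in the strong range.

strong positive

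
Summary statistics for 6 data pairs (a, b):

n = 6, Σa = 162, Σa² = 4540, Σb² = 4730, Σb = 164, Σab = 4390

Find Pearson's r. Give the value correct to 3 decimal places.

-0.188

r = (nΣab − ΣaΣb) / √[(nΣa² − (Σa)²)(nΣb² − (Σb)²)]
Numerator: 6×4390 − 162×164 = -228
Denominator: √[(27240 − 26244)(28380 − 26896)] = √[996 × 1484] = 1215.7566
r = -228 / 1215.7566 ≈ -0.188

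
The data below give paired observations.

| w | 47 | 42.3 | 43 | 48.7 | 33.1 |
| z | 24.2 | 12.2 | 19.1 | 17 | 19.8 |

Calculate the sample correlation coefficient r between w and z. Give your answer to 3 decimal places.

0.054

n = 5, Σw = 214.1, Σz = 92.3, Σw² = 9314.59, Σz² = 1780.33, Σwz = 3958.04
nΣwz − ΣwΣz = 19790.2 − 19761.43 = 28.77
nΣw² − (Σw)² = 46572.95 − 45838.81 = 734.14; nΣz² − (Σz)² = 8901.65 − 8519.29 = 382.36
r = 28.77 / √(734.14 × 382.36) = 28.77 / 529.8167 ≈ 0.054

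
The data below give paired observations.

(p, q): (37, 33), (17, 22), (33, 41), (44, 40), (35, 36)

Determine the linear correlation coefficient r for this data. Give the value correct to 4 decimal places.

0.8468

n = 5, Σp = 166, Σq = 172, Σp² = 5908, Σq² = 6150, Σpq = 5968
nΣpq − ΣpΣq = 29840 − 28552 = 1288
nΣp² − (Σp)² = 29540 − 27556 = 1984; nΣq² − (Σq)² = 30750 − 29584 = 1166
r = 1288 / √(1984 × 1166) = 1288 / 1520.9681 ≈ 0.8468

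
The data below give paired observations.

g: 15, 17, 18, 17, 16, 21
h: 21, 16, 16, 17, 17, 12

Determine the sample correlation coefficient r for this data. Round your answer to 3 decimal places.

-0.941

n = 6, Σg = 104, Σh = 99, Σg² = 1824, Σh² = 1675, Σgh = 1688
nΣgh − ΣgΣh = 10128 − 10296 = -168
nΣg² − (Σg)² = 10944 − 10816 = 128; nΣh² − (Σh)² = 10050 − 9801 = 249
r = -168 / √(128 × 249) = -168 / 178.5273 ≈ -0.941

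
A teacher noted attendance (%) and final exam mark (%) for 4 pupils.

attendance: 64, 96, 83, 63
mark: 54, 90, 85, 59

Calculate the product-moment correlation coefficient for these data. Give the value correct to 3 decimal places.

0.965

n = 4, Σx = 306, Σy = 288, Σx² = 24170, Σy² = 21722, Σxy = 22868
nΣxy − ΣxΣy = 91472 − 88128 = 3344
nΣx² − (Σx)² = 96680 − 93636 = 3044; nΣy² − (Σy)² = 86888 − 82944 = 3944
r = 3344 / √(3044 × 3944) = 3344 / 3464.9006 ≈ 0.965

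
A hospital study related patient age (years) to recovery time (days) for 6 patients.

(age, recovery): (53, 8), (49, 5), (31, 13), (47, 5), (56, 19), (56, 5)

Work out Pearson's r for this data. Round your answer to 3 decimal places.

n = 6, Σx = 292, Σy = 55, Σx² = 14652, Σy² = 669, Σxy = 2651
nΣxy − ΣxΣy = 15906 − 16060 = -154
nΣx² − (Σx)² = 87912 − 85264 = 2648; nΣy² − (Σy)² = 4014 − 3025 = 989
r = -154 / √(2648 × 989) = -154 / 1618.2929 ≈ -0.095

-0.095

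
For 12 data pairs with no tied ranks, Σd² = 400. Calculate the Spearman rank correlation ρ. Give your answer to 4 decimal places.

-0.3986

ρ = 1 − 6Σd² / [n(n²−1)] = 1 − 6×400 / (12×143)
  = 1 − 2400/1716 = 1 − 1.39860 ≈ -0.3986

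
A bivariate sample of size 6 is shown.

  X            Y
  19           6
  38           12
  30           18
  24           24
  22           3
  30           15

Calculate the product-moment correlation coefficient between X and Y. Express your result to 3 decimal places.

n = 6, ΣX = 163, ΣY = 78, ΣX² = 4665, ΣY² = 1314, ΣXY = 2202
nΣXY − ΣXΣY = 13212 − 12714 = 498
nΣX² − (ΣX)² = 27990 − 26569 = 1421; nΣY² − (ΣY)² = 7884 − 6084 = 1800
r = 498 / √(1421 × 1800) = 498 / 1599.3124 ≈ 0.311

0.311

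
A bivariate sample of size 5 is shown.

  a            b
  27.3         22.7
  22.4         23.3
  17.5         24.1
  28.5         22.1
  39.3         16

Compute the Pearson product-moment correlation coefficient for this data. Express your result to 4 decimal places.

n = 5, Σa = 135, Σb = 108.2, Σa² = 3910.04, Σb² = 2383.4, Σab = 2822.03
nΣab − ΣaΣb = 14110.15 − 14607 = -496.85
nΣa² − (Σa)² = 19550.2 − 18225 = 1325.2; nΣb² − (Σb)² = 11917 − 11707.24 = 209.76
r = -496.85 / √(1325.2 × 209.76) = -496.85 / 527.2324 ≈ -0.9424

-0.9424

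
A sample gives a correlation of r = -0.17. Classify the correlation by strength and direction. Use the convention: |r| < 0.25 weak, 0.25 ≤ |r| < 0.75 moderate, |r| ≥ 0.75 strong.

weak negative

r = -0.17 < 0 so the relationship is negative.
|r| = 0.17, which falls in the weak range.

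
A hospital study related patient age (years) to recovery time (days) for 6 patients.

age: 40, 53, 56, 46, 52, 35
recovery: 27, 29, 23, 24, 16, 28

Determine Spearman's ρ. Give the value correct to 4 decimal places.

-0.3143

Rank age: 2, 5, 6, 3, 4, 1
Rank recovery: 4, 6, 2, 3, 1, 5
d = rank(age) − rank(recovery): -2, -1, 4, 0, 3, -4; Σd² = 46
ρ = 1 − 6Σd² / [n(n²−1)] = 1 − 6×46 / (6×35) = 1 − 276/210 ≈ -0.3143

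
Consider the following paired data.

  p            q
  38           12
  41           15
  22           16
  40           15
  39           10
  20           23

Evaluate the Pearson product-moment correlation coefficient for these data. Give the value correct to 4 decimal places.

-0.7492

n = 6, Σp = 200, Σq = 91, Σp² = 7130, Σq² = 1479, Σpq = 2873
nΣpq − ΣpΣq = 17238 − 18200 = -962
nΣp² − (Σp)² = 42780 − 40000 = 2780; nΣq² − (Σq)² = 8874 − 8281 = 593
r = -962 / √(2780 × 593) = -962 / 1283.9548 ≈ -0.7492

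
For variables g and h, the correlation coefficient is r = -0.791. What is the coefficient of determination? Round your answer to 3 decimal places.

0.626

r² = (-0.791)² = 0.626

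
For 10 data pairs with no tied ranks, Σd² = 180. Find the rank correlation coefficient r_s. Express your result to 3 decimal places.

-0.091

ρ = 1 − 6Σd² / [n(n²−1)] = 1 − 6×180 / (10×99)
  = 1 − 1080/990 = 1 − 1.0909 ≈ -0.091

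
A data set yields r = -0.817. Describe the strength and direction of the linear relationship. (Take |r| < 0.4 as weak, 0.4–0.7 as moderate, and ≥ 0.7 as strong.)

strong negative

r = -0.817 < 0 so the relationship is negative.
|r| = 0.817, which falls in the strong range.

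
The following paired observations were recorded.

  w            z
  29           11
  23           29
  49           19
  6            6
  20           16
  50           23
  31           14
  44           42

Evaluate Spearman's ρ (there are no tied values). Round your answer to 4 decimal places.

0.5238

Rank w: 4, 3, 7, 1, 2, 8, 5, 6
Rank z: 2, 7, 5, 1, 4, 6, 3, 8
d = rank(w) − rank(z): 2, -4, 2, 0, -2, 2, 2, -2; Σd² = 40
ρ = 1 − 6Σd² / [n(n²−1)] = 1 − 6×40 / (8×63) = 1 − 240/504 ≈ 0.5238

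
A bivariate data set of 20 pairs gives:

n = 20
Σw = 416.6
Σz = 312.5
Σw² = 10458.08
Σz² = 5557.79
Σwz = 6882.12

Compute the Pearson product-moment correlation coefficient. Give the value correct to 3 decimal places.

r = (nΣwz − ΣwΣz) / √[(nΣw² − (Σw)²)(nΣz² − (Σz)²)]
Numerator: 20×6882.12 − 416.6×312.5 = 7454.9
Denominator: √[(209161.6 − 173555.56)(111155.8 − 97656.25)] = √[35606.04 × 13499.55] = 21924.0853
r = 7454.9 / 21924.0853 ≈ 0.340

0.340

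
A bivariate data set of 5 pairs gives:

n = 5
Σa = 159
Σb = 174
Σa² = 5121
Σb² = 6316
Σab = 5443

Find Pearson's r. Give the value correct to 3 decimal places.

-0.694

r = (nΣab − ΣaΣb) / √[(nΣa² − (Σa)²)(nΣb² − (Σb)²)]
Numerator: 5×5443 − 159×174 = -451
Denominator: √[(25605 − 25281)(31580 − 30276)] = √[324 × 1304] = 649.9969
r = -451 / 649.9969 ≈ -0.694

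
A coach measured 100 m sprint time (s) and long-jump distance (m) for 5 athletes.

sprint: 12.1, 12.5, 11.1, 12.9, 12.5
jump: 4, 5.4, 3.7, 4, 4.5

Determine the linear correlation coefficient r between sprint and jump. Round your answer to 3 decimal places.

0.472

n = 5, Σx = 61.1, Σy = 21.6, Σx² = 748.53, Σy² = 95.1, Σxy = 264.82
nΣxy − ΣxΣy = 1324.1 − 1319.76 = 4.34
nΣx² − (Σx)² = 3742.65 − 3733.21 = 9.44; nΣy² − (Σy)² = 475.5 − 466.56 = 8.94
r = 4.34 / √(9.44 × 8.94) = 4.34 / 9.1866 ≈ 0.472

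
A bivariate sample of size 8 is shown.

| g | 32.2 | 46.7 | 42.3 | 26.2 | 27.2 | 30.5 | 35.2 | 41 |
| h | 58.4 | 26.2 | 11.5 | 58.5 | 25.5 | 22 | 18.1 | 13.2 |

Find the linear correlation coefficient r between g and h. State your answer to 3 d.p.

-0.548

n = 8, Σg = 281.3, Σh = 233.4, Σg² = 10283.59, Σh² = 9287.6, Σgh = 7666.09
nΣgh − ΣgΣh = 61328.72 − 65655.42 = -4326.7
nΣg² − (Σg)² = 82268.72 − 79129.69 = 3139.03; nΣh² − (Σh)² = 74300.8 − 54475.56 = 19825.24
r = -4326.7 / √(3139.03 × 19825.24) = -4326.7 / 7888.7276 ≈ -0.548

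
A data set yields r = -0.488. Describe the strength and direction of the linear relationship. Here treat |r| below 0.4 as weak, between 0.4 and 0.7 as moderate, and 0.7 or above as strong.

moderate negative

r = -0.488 < 0 so the relationship is negative.
|r| = 0.488, which falls in the moderate range.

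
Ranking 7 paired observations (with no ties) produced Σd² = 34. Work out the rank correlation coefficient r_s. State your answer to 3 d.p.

0.393

ρ = 1 − 6Σd² / [n(n²−1)] = 1 − 6×34 / (7×48)
  = 1 − 204/336 = 1 − 0.6071 ≈ 0.393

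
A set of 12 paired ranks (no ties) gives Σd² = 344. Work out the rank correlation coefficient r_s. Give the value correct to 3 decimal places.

ρ = 1 − 6Σd² / [n(n²−1)] = 1 − 6×344 / (12×143)
  = 1 − 2064/1716 = 1 − 1.2028 ≈ -0.203

-0.203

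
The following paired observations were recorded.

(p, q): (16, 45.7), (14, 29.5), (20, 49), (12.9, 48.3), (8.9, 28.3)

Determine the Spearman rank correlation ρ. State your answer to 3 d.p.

Rank p: 4, 3, 5, 2, 1
Rank q: 3, 2, 5, 4, 1
d = rank(p) − rank(q): 1, 1, 0, -2, 0; Σd² = 6
ρ = 1 − 6Σd² / [n(n²−1)] = 1 − 6×6 / (5×24) = 1 − 36/120 ≈ 0.700

0.700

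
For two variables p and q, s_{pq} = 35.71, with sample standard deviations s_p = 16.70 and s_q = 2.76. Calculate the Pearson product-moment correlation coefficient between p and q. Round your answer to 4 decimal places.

r = Cov(p,q) / (s_p · s_q) = 35.71 / (16.70 × 2.76)
  = 35.71 / 46.0920 ≈ 0.7748

0.7748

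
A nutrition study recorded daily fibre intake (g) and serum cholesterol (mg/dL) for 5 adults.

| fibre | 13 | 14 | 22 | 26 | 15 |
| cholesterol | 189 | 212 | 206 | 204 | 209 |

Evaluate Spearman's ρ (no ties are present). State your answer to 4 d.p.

Rank fibre: 1, 2, 4, 5, 3
Rank cholesterol: 1, 5, 3, 2, 4
d = rank(fibre) − rank(cholesterol): 0, -3, 1, 3, -1; Σd² = 20
ρ = 1 − 6Σd² / [n(n²−1)] = 1 − 6×20 / (5×24) = 1 − 120/120 ≈ 0.0000

0.0000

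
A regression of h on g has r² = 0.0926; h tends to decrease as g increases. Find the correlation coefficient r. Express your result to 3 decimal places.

-0.304

|r| = √0.0926 = 0.304
The association is negative, so r = −0.304.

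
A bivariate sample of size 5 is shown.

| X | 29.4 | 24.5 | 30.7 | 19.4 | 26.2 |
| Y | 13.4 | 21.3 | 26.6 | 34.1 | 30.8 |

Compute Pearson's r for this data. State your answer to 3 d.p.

n = 5, ΣX = 130.2, ΣY = 126.2, ΣX² = 3469.9, ΣY² = 3452.26, ΣXY = 3200.93
nΣXY − ΣXΣY = 16004.65 − 16431.24 = -426.59
nΣX² − (ΣX)² = 17349.5 − 16952.04 = 397.46; nΣY² − (ΣY)² = 17261.3 − 15926.44 = 1334.86
r = -426.59 / √(397.46 × 1334.86) = -426.59 / 728.3910 ≈ -0.586

-0.586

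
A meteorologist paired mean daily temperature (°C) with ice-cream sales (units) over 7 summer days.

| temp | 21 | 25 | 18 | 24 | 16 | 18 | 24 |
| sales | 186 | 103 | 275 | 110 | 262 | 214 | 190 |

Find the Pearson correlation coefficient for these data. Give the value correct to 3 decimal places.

-0.885

n = 7, Σx = 146, Σy = 1340, Σx² = 3122, Σy² = 283470, Σxy = 26675
nΣxy − ΣxΣy = 186725 − 195640 = -8915
nΣx² − (Σx)² = 21854 − 21316 = 538; nΣy² − (Σy)² = 1984290 − 1795600 = 188690
r = -8915 / √(538 × 188690) = -8915 / 10075.4762 ≈ -0.885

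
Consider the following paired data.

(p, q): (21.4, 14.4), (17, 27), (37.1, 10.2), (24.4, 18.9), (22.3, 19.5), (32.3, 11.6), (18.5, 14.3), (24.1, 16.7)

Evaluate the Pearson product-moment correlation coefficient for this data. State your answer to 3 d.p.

-0.723

n = 8, Σp = 197.1, Σq = 132.6, Σp² = 5182.37, Σq² = 2395.8, Σpq = 3083.29
nΣpq − ΣpΣq = 24666.32 − 26135.46 = -1469.14
nΣp² − (Σp)² = 41458.96 − 38848.41 = 2610.55; nΣq² − (Σq)² = 19166.4 − 17582.76 = 1583.64
r = -1469.14 / √(2610.55 × 1583.64) = -1469.14 / 2033.2662 ≈ -0.723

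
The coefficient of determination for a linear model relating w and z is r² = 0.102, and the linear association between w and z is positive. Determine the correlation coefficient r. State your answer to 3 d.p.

0.319

|r| = √0.102 = 0.319
The association is positive, so r = 0.319.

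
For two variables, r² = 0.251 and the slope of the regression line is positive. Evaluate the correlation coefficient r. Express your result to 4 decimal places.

0.5010

|r| = √0.251 = 0.5010
The association is positive, so r = 0.5010.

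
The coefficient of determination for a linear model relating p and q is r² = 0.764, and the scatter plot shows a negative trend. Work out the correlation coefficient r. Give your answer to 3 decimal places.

|r| = √0.764 = 0.874
The association is negative, so r = −0.874.

-0.874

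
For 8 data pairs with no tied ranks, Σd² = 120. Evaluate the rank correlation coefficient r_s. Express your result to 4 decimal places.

-0.4286

ρ = 1 − 6Σd² / [n(n²−1)] = 1 − 6×120 / (8×63)
  = 1 − 720/504 = 1 − 1.42857 ≈ -0.4286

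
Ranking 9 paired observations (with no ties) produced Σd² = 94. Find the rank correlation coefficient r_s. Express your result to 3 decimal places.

0.217

ρ = 1 − 6Σd² / [n(n²−1)] = 1 − 6×94 / (9×80)
  = 1 − 564/720 = 1 − 0.7833 ≈ 0.217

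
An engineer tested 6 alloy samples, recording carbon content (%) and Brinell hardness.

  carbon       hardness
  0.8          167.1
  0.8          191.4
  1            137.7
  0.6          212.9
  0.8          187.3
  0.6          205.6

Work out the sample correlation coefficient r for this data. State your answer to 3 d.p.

-0.937

n = 6, Σx = 4.6, Σy = 1102, Σx² = 3.64, Σy² = 206196.72, Σxy = 825.44
nΣxy − ΣxΣy = 4952.64 − 5069.2 = -116.56
nΣx² − (Σx)² = 21.84 − 21.16 = 0.68; nΣy² − (Σy)² = 1237180.32 − 1214404 = 22776.32
r = -116.56 / √(0.68 × 22776.32) = -116.56 / 124.4504 ≈ -0.937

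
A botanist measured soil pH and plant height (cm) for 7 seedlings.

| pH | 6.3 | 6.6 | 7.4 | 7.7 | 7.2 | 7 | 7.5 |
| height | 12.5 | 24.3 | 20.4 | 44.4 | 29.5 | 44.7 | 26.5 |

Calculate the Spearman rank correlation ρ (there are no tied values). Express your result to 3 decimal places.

0.429

Rank pH: 1, 2, 5, 7, 4, 3, 6
Rank height: 1, 3, 2, 6, 5, 7, 4
d = rank(pH) − rank(height): 0, -1, 3, 1, -1, -4, 2; Σd² = 32
ρ = 1 − 6Σd² / [n(n²−1)] = 1 − 6×32 / (7×48) = 1 − 192/336 ≈ 0.429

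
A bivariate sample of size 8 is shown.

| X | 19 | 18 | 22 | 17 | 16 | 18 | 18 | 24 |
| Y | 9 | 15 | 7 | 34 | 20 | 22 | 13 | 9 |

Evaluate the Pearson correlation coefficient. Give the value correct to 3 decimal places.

-0.666

n = 8, ΣX = 152, ΣY = 129, ΣX² = 2938, ΣY² = 2645, ΣXY = 2339
nΣXY − ΣXΣY = 18712 − 19608 = -896
nΣX² − (ΣX)² = 23504 − 23104 = 400; nΣY² − (ΣY)² = 21160 − 16641 = 4519
r = -896 / √(400 × 4519) = -896 / 1344.4702 ≈ -0.666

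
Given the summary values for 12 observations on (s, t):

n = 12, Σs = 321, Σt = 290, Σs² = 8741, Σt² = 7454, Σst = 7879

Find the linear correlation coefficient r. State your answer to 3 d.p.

0.463

r = (nΣst − ΣsΣt) / √[(nΣs² − (Σs)²)(nΣt² − (Σt)²)]
Numerator: 12×7879 − 321×290 = 1458
Denominator: √[(104892 − 103041)(89448 − 84100)] = √[1851 × 5348] = 3146.2911
r = 1458 / 3146.2911 ≈ 0.463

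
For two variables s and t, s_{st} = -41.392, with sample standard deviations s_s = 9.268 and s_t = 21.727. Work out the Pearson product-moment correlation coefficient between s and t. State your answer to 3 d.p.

r = Cov(s,t) / (s_s · s_t) = -41.392 / (9.268 × 21.727)
  = -41.392 / 201.3658 ≈ -0.206

-0.206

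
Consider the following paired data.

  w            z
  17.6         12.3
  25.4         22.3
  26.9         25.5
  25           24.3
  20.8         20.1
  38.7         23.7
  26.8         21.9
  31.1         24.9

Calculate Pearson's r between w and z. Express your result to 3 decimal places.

n = 8, Σw = 212.3, Σz = 175, Σw² = 5919.31, Σz² = 3954.64, Σwz = 4772.93
nΣwz − ΣwΣz = 38183.44 − 37152.5 = 1030.94
nΣw² − (Σw)² = 47354.48 − 45071.29 = 2283.19; nΣz² − (Σz)² = 31637.12 − 30625 = 1012.12
r = 1030.94 / √(2283.19 × 1012.12) = 1030.94 / 1520.1521 ≈ 0.678

0.678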